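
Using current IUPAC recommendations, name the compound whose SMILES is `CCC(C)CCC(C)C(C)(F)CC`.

3-fluoro-3,4,7-trimethylnonane

The longest carbon chain is 9 atoms: the parent is nonane.
Choose the numbering such that the substituent locant set {3,3,4,7} is lower than {3,6,7,7} at the first point of difference.
This places a fluoro group at C-3; methyl groups at C-3 and C-4 and C-7.
Prefixes are listed alphabetically: fluoro, methyl.
Putting it together: 3-fluoro-3,4,7-trimethylnonane.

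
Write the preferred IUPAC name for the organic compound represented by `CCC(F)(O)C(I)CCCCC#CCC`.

3-fluoro-4-iodododec-9-yn-3-ol

Counting along the main chain through the –OH group and the multiple bond gives 12 carbons: the parent is dodecane.
An alcohol (–OH) is the principal characteristic group, giving the suffix -ol.
The chain contains a C≡C triple bond, so the unsaturation ending is -yne.
The numbering direction is chosen so that numbering from this end puts the hydroxyl group at C-3 rather than C-10.
That gives the hydroxyl at C-3; the triple bond between C-9 and C-10; a fluoro group at C-3; an iodo group at C-4.
Substituent prefixes are cited in alphabetical order (multiplying prefixes like di-/tri- are ignored for ordering).
The name is 3-fluoro-4-iodododec-9-yn-3-ol.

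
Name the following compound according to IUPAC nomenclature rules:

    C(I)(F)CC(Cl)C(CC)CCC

The longest continuous carbon chain has 7 atoms, so the parent hydride is heptane.
Number the chain so that the substituent locant set {1,1,3,4} is lower than {4,5,7,7} at the first point of difference.
This places a chloro group at C-3; an ethyl group at C-4; a fluoro group at C-1; an iodo group at C-1.
The substituents are ordered alphabetically, ignoring any di-/tri- multipliers.
Putting it together: 3-chloro-4-ethyl-1-fluoro-1-iodoheptane.

3-chloro-4-ethyl-1-fluoro-1-iodoheptane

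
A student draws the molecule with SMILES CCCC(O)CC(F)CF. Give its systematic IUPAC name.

1,2-difluoroheptan-4-ol

Counting along the main chain through the –OH group gives 7 carbons: the parent is heptane.
The principal characteristic group is an alcohol (–OH), named with the suffix -ol.
The numbering direction is chosen so that the substituent locant set {1,2} is lower than {6,7} at the first point of difference.
This places the hydroxyl at C-4; fluoro groups at C-1 and C-2.
The name is 1,2-difluoroheptan-4-ol.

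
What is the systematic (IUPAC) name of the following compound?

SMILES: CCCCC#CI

1-iodohex-1-yne

The longest chain bearing the multiple bond is 6 carbons long (hexane).
There is one C≡C triple bond, indicated by the ending -yne.
Number the chain so that numbering from this end puts the triple bond at C-1 rather than C-5.
That gives the triple bond between C-1 and C-2; an iodo group at C-1.
The name is 1-iodohex-1-yne.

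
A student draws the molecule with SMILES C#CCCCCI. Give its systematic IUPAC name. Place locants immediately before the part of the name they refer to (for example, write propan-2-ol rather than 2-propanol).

6-iodohex-1-yne

Counting along the main chain through the multiple bond gives 6 carbons: the parent is hexane.
A C≡C triple bond in the chain gives the infix -yne-.
The numbering direction is chosen so that numbering from this end puts the triple bond at C-1 rather than C-5.
This places the triple bond between C-1 and C-2; an iodo group at C-6.
Assembling the pieces gives 6-iodohex-1-yne.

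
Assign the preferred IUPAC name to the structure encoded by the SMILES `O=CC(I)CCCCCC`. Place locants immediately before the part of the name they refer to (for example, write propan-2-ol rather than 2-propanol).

2-iodooctanal

Counting along the main chain through the –CHO group gives 8 carbons: the parent is octane.
The principal characteristic group is an aldehyde (terminal –CHO), named with the suffix -al.
The numbering direction is chosen so that the aldehyde carbon is C-1 by definition.
This places an iodo group at C-2.
The name is 2-iodooctanal.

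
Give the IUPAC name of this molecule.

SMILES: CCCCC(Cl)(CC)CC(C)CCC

The longest continuous carbon chain has 10 atoms, so the parent hydride is decane.
The numbering direction is chosen so that the substituent locant set {4,6,6} is lower than {5,5,7} at the first point of difference.
That gives a chloro group at C-6; an ethyl group at C-6; a methyl group at C-4.
Prefixes are listed alphabetically: chloro, ethyl, methyl.
Assembling the pieces gives 6-chloro-6-ethyl-4-methyldecane.

6-chloro-6-ethyl-4-methyldecane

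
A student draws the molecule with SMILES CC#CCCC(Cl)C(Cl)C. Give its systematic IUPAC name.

The longest carbon chain that includes the multiple bond has 8 carbons, so the parent hydride is octane.
There is one C≡C triple bond, indicated by the ending -yne.
The numbering direction is chosen so that numbering from this end puts the triple bond at C-2 rather than C-6.
That gives the triple bond between C-2 and C-3; chloro groups at C-6 and C-7.
Assembling the pieces gives 6,7-dichlorooct-2-yne.

6,7-dichlorooct-2-yne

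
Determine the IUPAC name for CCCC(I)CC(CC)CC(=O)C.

4-ethyl-6-iodononan-2-one

Counting along the main chain through the carbonyl gives 9 carbons: the parent is nonane.
The highest-priority functional group is a ketone (C=O on an internal carbon), so the name ends in -one.
The numbering direction is chosen so that numbering from this end puts the carbonyl group at C-2 rather than C-8.
That gives the carbonyl at C-2; an ethyl group at C-4; an iodo group at C-6.
Substituent prefixes are cited in alphabetical order (multiplying prefixes like di-/tri- are ignored for ordering).
Assembling the pieces gives 4-ethyl-6-iodononan-2-one.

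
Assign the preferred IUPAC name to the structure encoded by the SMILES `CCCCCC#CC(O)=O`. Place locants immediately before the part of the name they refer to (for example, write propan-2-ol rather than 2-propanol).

oct-2-ynoic acid

The longest chain bearing the –COOH group and the multiple bond is 8 carbons long (octane).
The highest-priority functional group is a carboxylic acid (terminal –COOH), so the name ends in -oic acid.
A C≡C triple bond in the chain gives the infix -yne-.
Number the chain so that the carboxylic acid carbon is C-1 by definition.
This places the triple bond between C-2 and C-3.
Assembling the pieces gives oct-2-ynoic acid.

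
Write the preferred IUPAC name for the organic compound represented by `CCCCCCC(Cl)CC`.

The parent chain contains 9 carbons (nonane).
Number the chain so that the substituent locant set {3} is lower than {7} at the first point of difference.
With this numbering: a chloro group at C-3.
The name is 3-chlorononane.

3-chlorononane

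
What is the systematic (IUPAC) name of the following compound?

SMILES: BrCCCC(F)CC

1-bromo-4-fluorohexane

The longest continuous carbon chain has 6 atoms, so the parent hydride is hexane.
Choose the numbering such that the substituent locant set {1,4} is lower than {3,6} at the first point of difference.
This places a bromo group at C-1; a fluoro group at C-4.
Substituent prefixes are cited in alphabetical order (multiplying prefixes like di-/tri- are ignored for ordering).
Assembling the pieces gives 1-bromo-4-fluorohexane.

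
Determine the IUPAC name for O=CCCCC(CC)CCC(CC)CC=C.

5,8-diethylundec-10-enal

Counting along the main chain through the –CHO group and the multiple bond gives 11 carbons: the parent is undecane.
An aldehyde (terminal –CHO) is the principal characteristic group, giving the suffix -al.
A C=C double bond in the chain gives the infix -ene-.
Number the chain so that the aldehyde carbon is C-1 by definition.
That gives the double bond between C-10 and C-11; ethyl groups at C-5 and C-8.
Putting it together: 5,8-diethylundec-10-enal.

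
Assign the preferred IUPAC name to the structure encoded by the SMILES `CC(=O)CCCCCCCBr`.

Counting along the main chain through the carbonyl gives 9 carbons: the parent is nonane.
A ketone (C=O on an internal carbon) is the principal characteristic group, giving the suffix -one.
Number the chain so that numbering from this end puts the carbonyl group at C-2 rather than C-8.
This places the carbonyl at C-2; a bromo group at C-9.
The name is 9-bromononan-2-one.

9-bromononan-2-one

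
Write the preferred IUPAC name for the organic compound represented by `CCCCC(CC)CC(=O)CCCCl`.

1-chloro-6-ethyldecan-4-one

The longest carbon chain that includes the carbonyl has 10 carbons, so the parent hydride is decane.
The highest-priority functional group is a ketone (C=O on an internal carbon), so the name ends in -one.
The numbering direction is chosen so that numbering from this end puts the carbonyl group at C-4 rather than C-7.
That gives the carbonyl at C-4; a chloro group at C-1; an ethyl group at C-6.
Substituent prefixes are cited in alphabetical order (multiplying prefixes like di-/tri- are ignored for ordering).
Assembling the pieces gives 1-chloro-6-ethyldecan-4-one.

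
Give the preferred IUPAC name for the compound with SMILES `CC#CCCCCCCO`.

Counting along the main chain through the –OH group and the multiple bond gives 9 carbons: the parent is nonane.
The principal characteristic group is an alcohol (–OH), named with the suffix -ol.
The chain contains a C≡C triple bond, so the unsaturation ending is -yne.
The numbering direction is chosen so that numbering from this end puts the hydroxyl group at C-1 rather than C-9.
With this numbering: the hydroxyl at C-1; the triple bond between C-7 and C-8.
Putting it together: non-7-yn-1-ol.

non-7-yn-1-ol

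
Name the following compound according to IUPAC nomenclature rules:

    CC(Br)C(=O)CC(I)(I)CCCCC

The longest carbon chain that includes the carbonyl has 10 carbons, so the parent hydride is decane.
The highest-priority functional group is a ketone (C=O on an internal carbon), so the name ends in -one.
Choose the numbering such that numbering from this end puts the carbonyl group at C-3 rather than C-8.
That gives the carbonyl at C-3; a bromo group at C-2; two iodo groups at C-5.
The substituents are ordered alphabetically, ignoring any di-/tri- multipliers.
Putting it together: 2-bromo-5,5-diiododecan-3-one.

2-bromo-5,5-diiododecan-3-one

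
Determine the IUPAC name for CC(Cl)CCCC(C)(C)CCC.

2-chloro-6,6-dimethylnonane

The longest continuous carbon chain has 9 atoms, so the parent hydride is nonane.
Number the chain so that the substituent locant set {2,6,6} is lower than {4,4,8} at the first point of difference.
This places a chloro group at C-2; two methyl groups at C-6.
The substituents are ordered alphabetically, ignoring any di-/tri- multipliers.
Assembling the pieces gives 2-chloro-6,6-dimethylnonane.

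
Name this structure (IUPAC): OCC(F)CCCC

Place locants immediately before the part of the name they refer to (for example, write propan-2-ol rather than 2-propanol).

2-fluorohexan-1-ol

The longest carbon chain that includes the –OH group has 6 carbons, so the parent hydride is hexane.
An alcohol (–OH) is the principal characteristic group, giving the suffix -ol.
The numbering direction is chosen so that numbering from this end puts the hydroxyl group at C-1 rather than C-6.
With this numbering: the hydroxyl at C-1; a fluoro group at C-2.
The name is 2-fluorohexan-1-ol.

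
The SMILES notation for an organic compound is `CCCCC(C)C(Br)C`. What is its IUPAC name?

The longest continuous carbon chain has 7 atoms, so the parent hydride is heptane.
Choose the numbering such that the substituent locant set {2,3} is lower than {5,6} at the first point of difference.
This places a bromo group at C-2; a methyl group at C-3.
Substituent prefixes are cited in alphabetical order (multiplying prefixes like di-/tri- are ignored for ordering).
Putting it together: 2-bromo-3-methylheptane.

2-bromo-3-methylheptane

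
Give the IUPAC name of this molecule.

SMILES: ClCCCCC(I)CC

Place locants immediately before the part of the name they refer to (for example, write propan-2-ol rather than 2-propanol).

1-chloro-5-iodoheptane

The longest carbon chain is 7 atoms: the parent is heptane.
Choose the numbering such that the substituent locant set {1,5} is lower than {3,7} at the first point of difference.
That gives a chloro group at C-1; an iodo group at C-5.
The substituents are ordered alphabetically, ignoring any di-/tri- multipliers.
The name is 1-chloro-5-iodoheptane.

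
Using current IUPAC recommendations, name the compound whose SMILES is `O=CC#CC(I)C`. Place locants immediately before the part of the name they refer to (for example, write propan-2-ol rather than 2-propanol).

4-iodopent-2-ynal

The longest chain bearing the –CHO group and the multiple bond is 5 carbons long (pentane).
An aldehyde (terminal –CHO) is the principal characteristic group, giving the suffix -al.
A C≡C triple bond in the chain gives the infix -yne-.
Number the chain so that the aldehyde carbon is C-1 by definition.
That gives the triple bond between C-2 and C-3; an iodo group at C-4.
The name is 4-iodopent-2-ynal.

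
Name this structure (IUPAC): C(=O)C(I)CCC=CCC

The longest chain bearing the –CHO group and the multiple bond is 8 carbons long (octane).
An aldehyde (terminal –CHO) is the principal characteristic group, giving the suffix -al.
A C=C double bond in the chain gives the infix -ene-.
Choose the numbering such that the aldehyde carbon is C-1 by definition.
This places the double bond between C-5 and C-6; an iodo group at C-2.
Assembling the pieces gives 2-iodooct-5-enal.

2-iodooct-5-enal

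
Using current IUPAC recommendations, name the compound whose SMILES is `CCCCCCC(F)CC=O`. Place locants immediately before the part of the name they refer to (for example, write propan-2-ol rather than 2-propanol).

3-fluorononanal

Counting along the main chain through the –CHO group gives 9 carbons: the parent is nonane.
An aldehyde (terminal –CHO) is the principal characteristic group, giving the suffix -al.
Number the chain so that the aldehyde carbon is C-1 by definition.
With this numbering: a fluoro group at C-3.
The name is 3-fluorononanal.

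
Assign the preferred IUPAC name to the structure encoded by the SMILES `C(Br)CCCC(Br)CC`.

The parent chain contains 7 carbons (heptane).
Number the chain so that the substituent locant set {1,5} is lower than {3,7} at the first point of difference.
This places bromo groups at C-1 and C-5.
Assembling the pieces gives 1,5-dibromoheptane.

1,5-dibromoheptane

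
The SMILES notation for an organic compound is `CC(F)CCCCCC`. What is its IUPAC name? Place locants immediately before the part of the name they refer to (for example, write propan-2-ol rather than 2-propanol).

The longest carbon chain is 8 atoms: the parent is octane.
The numbering direction is chosen so that the substituent locant set {2} is lower than {7} at the first point of difference.
This places a fluoro group at C-2.
The name is 2-fluorooctane.

2-fluorooctane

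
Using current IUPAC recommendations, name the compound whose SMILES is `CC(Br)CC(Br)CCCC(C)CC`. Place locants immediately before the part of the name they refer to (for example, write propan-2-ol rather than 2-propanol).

The longest continuous carbon chain has 10 atoms, so the parent hydride is decane.
The numbering direction is chosen so that the substituent locant set {2,4,8} is lower than {3,7,9} at the first point of difference.
With this numbering: bromo groups at C-2 and C-4; a methyl group at C-8.
Prefixes are listed alphabetically: bromo, methyl.
Putting it together: 2,4-dibromo-8-methyldecane.

2,4-dibromo-8-methyldecane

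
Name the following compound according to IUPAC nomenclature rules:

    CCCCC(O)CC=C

Counting along the main chain through the –OH group and the multiple bond gives 8 carbons: the parent is octane.
The highest-priority functional group is an alcohol (–OH), so the name ends in -ol.
A C=C double bond in the chain gives the infix -ene-.
Number the chain so that numbering from this end puts the hydroxyl group at C-4 rather than C-5.
That gives the hydroxyl at C-4; the double bond between C-1 and C-2.
Assembling the pieces gives oct-1-en-4-ol.

oct-1-en-4-ol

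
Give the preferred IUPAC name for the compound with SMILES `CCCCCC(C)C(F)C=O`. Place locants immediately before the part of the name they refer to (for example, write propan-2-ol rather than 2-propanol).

The longest carbon chain that includes the –CHO group has 8 carbons, so the parent hydride is octane.
The principal characteristic group is an aldehyde (terminal –CHO), named with the suffix -al.
The numbering direction is chosen so that the aldehyde carbon is C-1 by definition.
That gives a fluoro group at C-2; a methyl group at C-3.
Prefixes are listed alphabetically: fluoro, methyl.
Assembling the pieces gives 2-fluoro-3-methyloctanal.

2-fluoro-3-methyloctanal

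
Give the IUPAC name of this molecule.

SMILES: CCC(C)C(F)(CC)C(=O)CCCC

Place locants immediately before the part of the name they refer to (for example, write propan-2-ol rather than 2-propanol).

Counting along the main chain through the carbonyl gives 9 carbons: the parent is nonane.
The principal characteristic group is a ketone (C=O on an internal carbon), named with the suffix -one.
Choose the numbering such that the substituent locant set {3,4,4} is lower than {6,6,7} at the first point of difference.
With this numbering: the carbonyl at C-5; an ethyl group at C-4; a fluoro group at C-4; a methyl group at C-3.
Substituent prefixes are cited in alphabetical order (multiplying prefixes like di-/tri- are ignored for ordering).
The name is 4-ethyl-4-fluoro-3-methylnonan-5-one.

4-ethyl-4-fluoro-3-methylnonan-5-one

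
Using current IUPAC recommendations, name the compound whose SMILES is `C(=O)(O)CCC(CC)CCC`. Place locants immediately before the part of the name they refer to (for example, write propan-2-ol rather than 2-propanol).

4-ethylheptanoic acid

The longest chain bearing the –COOH group is 7 carbons long (heptane).
A carboxylic acid (terminal –COOH) is the principal characteristic group, giving the suffix -oic acid.
Choose the numbering such that the carboxylic acid carbon is C-1 by definition.
This places an ethyl group at C-4.
The name is 4-ethylheptanoic acid.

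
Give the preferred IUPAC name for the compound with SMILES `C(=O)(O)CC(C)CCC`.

3-methylhexanoic acid

The longest carbon chain that includes the –COOH group has 6 carbons, so the parent hydride is hexane.
The principal characteristic group is a carboxylic acid (terminal –COOH), named with the suffix -oic acid.
Number the chain so that the carboxylic acid carbon is C-1 by definition.
With this numbering: a methyl group at C-3.
Putting it together: 3-methylhexanoic acid.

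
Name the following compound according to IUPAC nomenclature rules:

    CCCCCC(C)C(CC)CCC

4-ethyl-5-methyldecane

The parent chain contains 10 carbons (decane).
Number the chain so that the substituent locant set {4,5} is lower than {6,7} at the first point of difference.
This places an ethyl group at C-4; a methyl group at C-5.
Substituent prefixes are cited in alphabetical order (multiplying prefixes like di-/tri- are ignored for ordering).
Putting it together: 4-ethyl-5-methyldecane.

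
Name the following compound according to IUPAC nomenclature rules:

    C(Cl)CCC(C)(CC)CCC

1-chloro-4-ethyl-4-methylheptane

The parent chain contains 7 carbons (heptane).
Choose the numbering such that the substituent locant set {1,4,4} is lower than {4,4,7} at the first point of difference.
This places a chloro group at C-1; an ethyl group at C-4; a methyl group at C-4.
Substituent prefixes are cited in alphabetical order (multiplying prefixes like di-/tri- are ignored for ordering).
Assembling the pieces gives 1-chloro-4-ethyl-4-methylheptane.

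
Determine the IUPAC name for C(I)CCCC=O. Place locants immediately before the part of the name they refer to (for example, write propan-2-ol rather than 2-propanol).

The longest carbon chain that includes the –CHO group has 5 carbons, so the parent hydride is pentane.
The highest-priority functional group is an aldehyde (terminal –CHO), so the name ends in -al.
The numbering direction is chosen so that the aldehyde carbon is C-1 by definition.
That gives an iodo group at C-5.
The name is 5-iodopentanal.

5-iodopentanal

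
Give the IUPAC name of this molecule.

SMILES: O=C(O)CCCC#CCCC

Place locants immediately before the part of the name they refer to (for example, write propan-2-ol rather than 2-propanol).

The longest carbon chain that includes the –COOH group and the multiple bond has 9 carbons, so the parent hydride is nonane.
The principal characteristic group is a carboxylic acid (terminal –COOH), named with the suffix -oic acid.
A C≡C triple bond in the chain gives the infix -yne-.
Number the chain so that the carboxylic acid carbon is C-1 by definition.
With this numbering: the triple bond between C-5 and C-6.
The name is non-5-ynoic acid.

non-5-ynoic acid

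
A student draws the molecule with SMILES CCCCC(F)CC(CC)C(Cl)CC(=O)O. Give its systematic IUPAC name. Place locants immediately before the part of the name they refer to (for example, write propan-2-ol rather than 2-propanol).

3-chloro-4-ethyl-6-fluorodecanoic acid

The longest chain bearing the –COOH group is 10 carbons long (decane).
The highest-priority functional group is a carboxylic acid (terminal –COOH), so the name ends in -oic acid.
Choose the numbering such that the carboxylic acid carbon is C-1 by definition.
That gives a chloro group at C-3; an ethyl group at C-4; a fluoro group at C-6.
Prefixes are listed alphabetically: chloro, ethyl, fluoro.
The name is 3-chloro-4-ethyl-6-fluorodecanoic acid.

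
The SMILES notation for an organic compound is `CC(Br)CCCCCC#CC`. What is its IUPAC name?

9-bromodec-2-yne

The longest carbon chain that includes the multiple bond has 10 carbons, so the parent hydride is decane.
The chain contains a C≡C triple bond, so the unsaturation ending is -yne.
The numbering direction is chosen so that numbering from this end puts the triple bond at C-2 rather than C-8.
With this numbering: the triple bond between C-2 and C-3; a bromo group at C-9.
The name is 9-bromodec-2-yne.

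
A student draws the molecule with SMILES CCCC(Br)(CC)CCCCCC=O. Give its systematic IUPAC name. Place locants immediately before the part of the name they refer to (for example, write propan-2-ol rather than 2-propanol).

7-bromo-7-ethyldecanal

The longest chain bearing the –CHO group is 10 carbons long (decane).
An aldehyde (terminal –CHO) is the principal characteristic group, giving the suffix -al.
Number the chain so that the aldehyde carbon is C-1 by definition.
This places a bromo group at C-7; an ethyl group at C-7.
Prefixes are listed alphabetically: bromo, ethyl.
Putting it together: 7-bromo-7-ethyldecanal.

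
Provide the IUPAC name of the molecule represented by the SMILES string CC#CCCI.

5-iodopent-2-yne

The longest chain bearing the multiple bond is 5 carbons long (pentane).
There is one C≡C triple bond, indicated by the ending -yne.
Number the chain so that numbering from this end puts the triple bond at C-2 rather than C-3.
With this numbering: the triple bond between C-2 and C-3; an iodo group at C-5.
The name is 5-iodopent-2-yne.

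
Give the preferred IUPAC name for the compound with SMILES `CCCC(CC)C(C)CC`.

4-ethyl-3-methylheptane

The longest continuous carbon chain has 7 atoms, so the parent hydride is heptane.
Choose the numbering such that the substituent locant set {3,4} is lower than {4,5} at the first point of difference.
With this numbering: an ethyl group at C-4; a methyl group at C-3.
Prefixes are listed alphabetically: ethyl, methyl.
Assembling the pieces gives 4-ethyl-3-methylheptane.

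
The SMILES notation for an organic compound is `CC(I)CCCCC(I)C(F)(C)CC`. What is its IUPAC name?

8-fluoro-2,7-diiodo-8-methyldecane

The longest continuous carbon chain has 10 atoms, so the parent hydride is decane.
Number the chain so that the substituent locant set {2,7,8,8} is lower than {3,3,4,9} at the first point of difference.
That gives a fluoro group at C-8; iodo groups at C-2 and C-7; a methyl group at C-8.
Substituent prefixes are cited in alphabetical order (multiplying prefixes like di-/tri- are ignored for ordering).
The name is 8-fluoro-2,7-diiodo-8-methyldecane.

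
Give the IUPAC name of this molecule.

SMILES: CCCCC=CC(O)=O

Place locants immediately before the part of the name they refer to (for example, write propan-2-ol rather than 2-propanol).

The longest carbon chain that includes the –COOH group and the multiple bond has 7 carbons, so the parent hydride is heptane.
The highest-priority functional group is a carboxylic acid (terminal –COOH), so the name ends in -oic acid.
There is one C=C double bond, indicated by the ending -ene.
Choose the numbering such that the carboxylic acid carbon is C-1 by definition.
With this numbering: the double bond between C-2 and C-3.
Putting it together: hept-2-enoic acid.

hept-2-enoic acid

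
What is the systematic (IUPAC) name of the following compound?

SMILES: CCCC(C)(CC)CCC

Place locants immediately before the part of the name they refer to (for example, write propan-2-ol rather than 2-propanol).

4-ethyl-4-methylheptane

The parent chain contains 7 carbons (heptane).
The molecule is symmetric, so either numbering direction gives the same locants.
With this numbering: an ethyl group at C-4; a methyl group at C-4.
Substituent prefixes are cited in alphabetical order (multiplying prefixes like di-/tri- are ignored for ordering).
The name is 4-ethyl-4-methylheptane.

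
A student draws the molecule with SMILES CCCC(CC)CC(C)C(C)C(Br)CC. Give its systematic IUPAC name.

3-bromo-7-ethyl-4,5-dimethyldecane

The longest continuous carbon chain has 10 atoms, so the parent hydride is decane.
Choose the numbering such that the substituent locant set {3,4,5,7} is lower than {4,6,7,8} at the first point of difference.
That gives a bromo group at C-3; an ethyl group at C-7; methyl groups at C-4 and C-5.
Substituent prefixes are cited in alphabetical order (multiplying prefixes like di-/tri- are ignored for ordering).
Putting it together: 3-bromo-7-ethyl-4,5-dimethyldecane.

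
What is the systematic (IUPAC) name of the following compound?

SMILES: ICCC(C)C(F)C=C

3-fluoro-6-iodo-4-methylhex-1-ene

The longest chain bearing the multiple bond is 6 carbons long (hexane).
There is one C=C double bond, indicated by the ending -ene.
Number the chain so that numbering from this end puts the double bond at C-1 rather than C-5.
This places the double bond between C-1 and C-2; a fluoro group at C-3; an iodo group at C-6; a methyl group at C-4.
Prefixes are listed alphabetically: fluoro, iodo, methyl.
The name is 3-fluoro-6-iodo-4-methylhex-1-ene.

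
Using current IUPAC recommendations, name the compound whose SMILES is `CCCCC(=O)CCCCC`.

The longest carbon chain that includes the carbonyl has 10 carbons, so the parent hydride is decane.
The highest-priority functional group is a ketone (C=O on an internal carbon), so the name ends in -one.
The numbering direction is chosen so that numbering from this end puts the carbonyl group at C-5 rather than C-6.
That gives the carbonyl at C-5.
Putting it together: decan-5-one.

decan-5-one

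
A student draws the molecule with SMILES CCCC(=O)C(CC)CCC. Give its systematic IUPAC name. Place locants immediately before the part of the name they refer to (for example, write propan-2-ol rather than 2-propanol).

5-ethyloctan-4-one

The longest chain bearing the carbonyl is 8 carbons long (octane).
The principal characteristic group is a ketone (C=O on an internal carbon), named with the suffix -one.
Choose the numbering such that numbering from this end puts the carbonyl group at C-4 rather than C-5.
This places the carbonyl at C-4; an ethyl group at C-5.
The name is 5-ethyloctan-4-one.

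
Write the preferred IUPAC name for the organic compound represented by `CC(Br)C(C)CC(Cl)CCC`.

2-bromo-5-chloro-3-methyloctane

The parent chain contains 8 carbons (octane).
The numbering direction is chosen so that the substituent locant set {2,3,5} is lower than {4,6,7} at the first point of difference.
That gives a bromo group at C-2; a chloro group at C-5; a methyl group at C-3.
Prefixes are listed alphabetically: bromo, chloro, methyl.
Assembling the pieces gives 2-bromo-5-chloro-3-methyloctane.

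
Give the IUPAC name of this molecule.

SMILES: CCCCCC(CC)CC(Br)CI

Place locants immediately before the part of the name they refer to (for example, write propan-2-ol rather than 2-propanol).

2-bromo-4-ethyl-1-iodononane

The longest carbon chain is 9 atoms: the parent is nonane.
Choose the numbering such that the substituent locant set {1,2,4} is lower than {6,8,9} at the first point of difference.
This places a bromo group at C-2; an ethyl group at C-4; an iodo group at C-1.
Substituent prefixes are cited in alphabetical order (multiplying prefixes like di-/tri- are ignored for ordering).
The name is 2-bromo-4-ethyl-1-iodononane.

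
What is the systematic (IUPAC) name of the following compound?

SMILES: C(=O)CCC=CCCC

The longest carbon chain that includes the –CHO group and the multiple bond has 8 carbons, so the parent hydride is octane.
The highest-priority functional group is an aldehyde (terminal –CHO), so the name ends in -al.
The chain contains a C=C double bond, so the unsaturation ending is -ene.
Choose the numbering such that the aldehyde carbon is C-1 by definition.
With this numbering: the double bond between C-4 and C-5.
The name is oct-4-enal.

oct-4-enal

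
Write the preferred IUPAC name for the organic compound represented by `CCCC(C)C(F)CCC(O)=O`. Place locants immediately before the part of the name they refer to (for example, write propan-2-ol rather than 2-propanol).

4-fluoro-5-methyloctanoic acid

The longest chain bearing the –COOH group is 8 carbons long (octane).
The principal characteristic group is a carboxylic acid (terminal –COOH), named with the suffix -oic acid.
Choose the numbering such that the carboxylic acid carbon is C-1 by definition.
That gives a fluoro group at C-4; a methyl group at C-5.
Prefixes are listed alphabetically: fluoro, methyl.
Assembling the pieces gives 4-fluoro-5-methyloctanoic acid.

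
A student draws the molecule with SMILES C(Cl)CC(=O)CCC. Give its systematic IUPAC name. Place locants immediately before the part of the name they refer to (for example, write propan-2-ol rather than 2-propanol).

Counting along the main chain through the carbonyl gives 6 carbons: the parent is hexane.
A ketone (C=O on an internal carbon) is the principal characteristic group, giving the suffix -one.
The numbering direction is chosen so that numbering from this end puts the carbonyl group at C-3 rather than C-4.
This places the carbonyl at C-3; a chloro group at C-1.
The name is 1-chlorohexan-3-one.

1-chlorohexan-3-one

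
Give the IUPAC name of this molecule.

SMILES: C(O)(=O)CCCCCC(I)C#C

The longest carbon chain that includes the –COOH group and the multiple bond has 9 carbons, so the parent hydride is nonane.
The principal characteristic group is a carboxylic acid (terminal –COOH), named with the suffix -oic acid.
A C≡C triple bond in the chain gives the infix -yne-.
Choose the numbering such that the carboxylic acid carbon is C-1 by definition.
With this numbering: the triple bond between C-8 and C-9; an iodo group at C-7.
The name is 7-iodonon-8-ynoic acid.

7-iodonon-8-ynoic acid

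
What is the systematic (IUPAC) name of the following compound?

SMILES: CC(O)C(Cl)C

The longest chain bearing the –OH group is 4 carbons long (butane).
An alcohol (–OH) is the principal characteristic group, giving the suffix -ol.
Choose the numbering such that numbering from this end puts the hydroxyl group at C-2 rather than C-3.
That gives the hydroxyl at C-2; a chloro group at C-3.
Assembling the pieces gives 3-chlorobutan-2-ol.

3-chlorobutan-2-ol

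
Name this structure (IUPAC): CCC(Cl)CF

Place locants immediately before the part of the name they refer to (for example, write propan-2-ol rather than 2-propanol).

2-chloro-1-fluorobutane

The parent chain contains 4 carbons (butane).
The numbering direction is chosen so that the substituent locant set {1,2} is lower than {3,4} at the first point of difference.
With this numbering: a chloro group at C-2; a fluoro group at C-1.
Substituent prefixes are cited in alphabetical order (multiplying prefixes like di-/tri- are ignored for ordering).
Putting it together: 2-chloro-1-fluorobutane.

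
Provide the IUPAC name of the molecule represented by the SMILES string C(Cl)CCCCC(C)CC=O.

8-chloro-3-methyloctanal

The longest carbon chain that includes the –CHO group has 8 carbons, so the parent hydride is octane.
The highest-priority functional group is an aldehyde (terminal –CHO), so the name ends in -al.
Choose the numbering such that the aldehyde carbon is C-1 by definition.
This places a chloro group at C-8; a methyl group at C-3.
Substituent prefixes are cited in alphabetical order (multiplying prefixes like di-/tri- are ignored for ordering).
Assembling the pieces gives 8-chloro-3-methyloctanal.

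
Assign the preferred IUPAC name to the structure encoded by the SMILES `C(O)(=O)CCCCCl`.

Counting along the main chain through the –COOH group gives 5 carbons: the parent is pentane.
A carboxylic acid (terminal –COOH) is the principal characteristic group, giving the suffix -oic acid.
The numbering direction is chosen so that the carboxylic acid carbon is C-1 by definition.
This places a chloro group at C-5.
Putting it together: 5-chloropentanoic acid.

5-chloropentanoic acid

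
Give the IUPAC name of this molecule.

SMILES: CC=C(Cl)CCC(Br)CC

6-bromo-3-chlorooct-2-ene

The longest carbon chain that includes the multiple bond has 8 carbons, so the parent hydride is octane.
The chain contains a C=C double bond, so the unsaturation ending is -ene.
Number the chain so that numbering from this end puts the double bond at C-2 rather than C-6.
With this numbering: the double bond between C-2 and C-3; a bromo group at C-6; a chloro group at C-3.
Substituent prefixes are cited in alphabetical order (multiplying prefixes like di-/tri- are ignored for ordering).
The name is 6-bromo-3-chlorooct-2-ene.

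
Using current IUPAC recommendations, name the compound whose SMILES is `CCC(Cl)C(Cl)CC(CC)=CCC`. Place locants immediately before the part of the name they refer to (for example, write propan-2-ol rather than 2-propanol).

6,7-dichloro-4-ethylnon-3-ene

Counting along the main chain through the multiple bond gives 9 carbons: the parent is nonane.
The chain contains a C=C double bond, so the unsaturation ending is -ene.
Number the chain so that numbering from this end puts the double bond at C-3 rather than C-6.
This places the double bond between C-3 and C-4; chloro groups at C-6 and C-7; an ethyl group at C-4.
The substituents are ordered alphabetically, ignoring any di-/tri- multipliers.
Putting it together: 6,7-dichloro-4-ethylnon-3-ene.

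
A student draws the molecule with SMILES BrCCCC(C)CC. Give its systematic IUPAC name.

1-bromo-4-methylhexane

The longest carbon chain is 6 atoms: the parent is hexane.
The numbering direction is chosen so that the substituent locant set {1,4} is lower than {3,6} at the first point of difference.
That gives a bromo group at C-1; a methyl group at C-4.
Prefixes are listed alphabetically: bromo, methyl.
The name is 1-bromo-4-methylhexane.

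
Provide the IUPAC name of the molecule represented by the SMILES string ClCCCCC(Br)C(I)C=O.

3-bromo-7-chloro-2-iodoheptanal

The longest chain bearing the –CHO group is 7 carbons long (heptane).
An aldehyde (terminal –CHO) is the principal characteristic group, giving the suffix -al.
The numbering direction is chosen so that the aldehyde carbon is C-1 by definition.
That gives a bromo group at C-3; a chloro group at C-7; an iodo group at C-2.
The substituents are ordered alphabetically, ignoring any di-/tri- multipliers.
Assembling the pieces gives 3-bromo-7-chloro-2-iodoheptanal.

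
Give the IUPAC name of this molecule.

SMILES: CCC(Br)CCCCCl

5-bromo-1-chloroheptane

The longest carbon chain is 7 atoms: the parent is heptane.
The numbering direction is chosen so that the substituent locant set {1,5} is lower than {3,7} at the first point of difference.
With this numbering: a bromo group at C-5; a chloro group at C-1.
The substituents are ordered alphabetically, ignoring any di-/tri- multipliers.
Putting it together: 5-bromo-1-chloroheptane.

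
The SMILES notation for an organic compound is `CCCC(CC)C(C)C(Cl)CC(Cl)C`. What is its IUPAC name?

The longest continuous carbon chain has 9 atoms, so the parent hydride is nonane.
The numbering direction is chosen so that the substituent locant set {2,4,5,6} is lower than {4,5,6,8} at the first point of difference.
This places chloro groups at C-2 and C-4; an ethyl group at C-6; a methyl group at C-5.
The substituents are ordered alphabetically, ignoring any di-/tri- multipliers.
Assembling the pieces gives 2,4-dichloro-6-ethyl-5-methylnonane.

2,4-dichloro-6-ethyl-5-methylnonane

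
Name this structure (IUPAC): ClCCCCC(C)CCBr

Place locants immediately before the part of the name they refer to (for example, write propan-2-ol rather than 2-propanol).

1-bromo-7-chloro-3-methylheptane

The parent chain contains 7 carbons (heptane).
Number the chain so that the substituent locant set {1,3,7} is lower than {1,5,7} at the first point of difference.
With this numbering: a bromo group at C-1; a chloro group at C-7; a methyl group at C-3.
Substituent prefixes are cited in alphabetical order (multiplying prefixes like di-/tri- are ignored for ordering).
Assembling the pieces gives 1-bromo-7-chloro-3-methylheptane.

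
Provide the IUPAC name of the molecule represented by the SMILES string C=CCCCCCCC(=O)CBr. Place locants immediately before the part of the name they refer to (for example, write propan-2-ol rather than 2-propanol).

1-bromodec-9-en-2-one

The longest carbon chain that includes the carbonyl and the multiple bond has 10 carbons, so the parent hydride is decane.
The highest-priority functional group is a ketone (C=O on an internal carbon), so the name ends in -one.
The chain contains a C=C double bond, so the unsaturation ending is -ene.
Number the chain so that numbering from this end puts the carbonyl group at C-2 rather than C-9.
With this numbering: the carbonyl at C-2; the double bond between C-9 and C-10; a bromo group at C-1.
Assembling the pieces gives 1-bromodec-9-en-2-one.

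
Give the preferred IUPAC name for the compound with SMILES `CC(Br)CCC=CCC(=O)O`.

The longest chain bearing the –COOH group and the multiple bond is 8 carbons long (octane).
The principal characteristic group is a carboxylic acid (terminal –COOH), named with the suffix -oic acid.
The chain contains a C=C double bond, so the unsaturation ending is -ene.
Number the chain so that the carboxylic acid carbon is C-1 by definition.
That gives the double bond between C-3 and C-4; a bromo group at C-7.
Putting it together: 7-bromooct-3-enoic acid.

7-bromooct-3-enoic acid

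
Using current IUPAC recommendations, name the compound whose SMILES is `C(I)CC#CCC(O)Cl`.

1-chloro-6-iodohex-3-yn-1-ol

Counting along the main chain through the –OH group and the multiple bond gives 6 carbons: the parent is hexane.
The highest-priority functional group is an alcohol (–OH), so the name ends in -ol.
A C≡C triple bond in the chain gives the infix -yne-.
Choose the numbering such that numbering from this end puts the hydroxyl group at C-1 rather than C-6.
That gives the hydroxyl at C-1; the triple bond between C-3 and C-4; a chloro group at C-1; an iodo group at C-6.
Prefixes are listed alphabetically: chloro, iodo.
Assembling the pieces gives 1-chloro-6-iodohex-3-yn-1-ol.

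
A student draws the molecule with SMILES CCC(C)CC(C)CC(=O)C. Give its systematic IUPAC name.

4,6-dimethyloctan-2-one

The longest carbon chain that includes the carbonyl has 8 carbons, so the parent hydride is octane.
A ketone (C=O on an internal carbon) is the principal characteristic group, giving the suffix -one.
The numbering direction is chosen so that numbering from this end puts the carbonyl group at C-2 rather than C-7.
That gives the carbonyl at C-2; methyl groups at C-4 and C-6.
Assembling the pieces gives 4,6-dimethyloctan-2-one.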